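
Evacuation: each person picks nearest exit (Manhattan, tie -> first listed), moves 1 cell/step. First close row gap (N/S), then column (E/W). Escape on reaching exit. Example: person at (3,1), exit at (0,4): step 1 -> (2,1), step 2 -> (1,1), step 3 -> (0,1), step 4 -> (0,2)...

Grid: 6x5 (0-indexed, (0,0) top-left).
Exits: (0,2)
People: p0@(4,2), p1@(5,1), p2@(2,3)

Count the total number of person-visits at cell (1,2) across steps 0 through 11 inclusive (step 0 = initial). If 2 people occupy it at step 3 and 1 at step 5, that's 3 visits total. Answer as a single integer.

Answer: 1

Derivation:
Step 0: p0@(4,2) p1@(5,1) p2@(2,3) -> at (1,2): 0 [-], cum=0
Step 1: p0@(3,2) p1@(4,1) p2@(1,3) -> at (1,2): 0 [-], cum=0
Step 2: p0@(2,2) p1@(3,1) p2@(0,3) -> at (1,2): 0 [-], cum=0
Step 3: p0@(1,2) p1@(2,1) p2@ESC -> at (1,2): 1 [p0], cum=1
Step 4: p0@ESC p1@(1,1) p2@ESC -> at (1,2): 0 [-], cum=1
Step 5: p0@ESC p1@(0,1) p2@ESC -> at (1,2): 0 [-], cum=1
Step 6: p0@ESC p1@ESC p2@ESC -> at (1,2): 0 [-], cum=1
Total visits = 1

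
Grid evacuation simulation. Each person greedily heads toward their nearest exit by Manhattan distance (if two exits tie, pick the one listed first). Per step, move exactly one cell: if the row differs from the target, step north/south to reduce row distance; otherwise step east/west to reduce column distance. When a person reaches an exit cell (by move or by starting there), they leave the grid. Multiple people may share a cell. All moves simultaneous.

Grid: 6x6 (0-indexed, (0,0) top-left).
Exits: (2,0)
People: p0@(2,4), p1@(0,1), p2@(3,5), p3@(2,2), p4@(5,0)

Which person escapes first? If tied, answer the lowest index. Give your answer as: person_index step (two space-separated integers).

Step 1: p0:(2,4)->(2,3) | p1:(0,1)->(1,1) | p2:(3,5)->(2,5) | p3:(2,2)->(2,1) | p4:(5,0)->(4,0)
Step 2: p0:(2,3)->(2,2) | p1:(1,1)->(2,1) | p2:(2,5)->(2,4) | p3:(2,1)->(2,0)->EXIT | p4:(4,0)->(3,0)
Step 3: p0:(2,2)->(2,1) | p1:(2,1)->(2,0)->EXIT | p2:(2,4)->(2,3) | p3:escaped | p4:(3,0)->(2,0)->EXIT
Step 4: p0:(2,1)->(2,0)->EXIT | p1:escaped | p2:(2,3)->(2,2) | p3:escaped | p4:escaped
Step 5: p0:escaped | p1:escaped | p2:(2,2)->(2,1) | p3:escaped | p4:escaped
Step 6: p0:escaped | p1:escaped | p2:(2,1)->(2,0)->EXIT | p3:escaped | p4:escaped
Exit steps: [4, 3, 6, 2, 3]
First to escape: p3 at step 2

Answer: 3 2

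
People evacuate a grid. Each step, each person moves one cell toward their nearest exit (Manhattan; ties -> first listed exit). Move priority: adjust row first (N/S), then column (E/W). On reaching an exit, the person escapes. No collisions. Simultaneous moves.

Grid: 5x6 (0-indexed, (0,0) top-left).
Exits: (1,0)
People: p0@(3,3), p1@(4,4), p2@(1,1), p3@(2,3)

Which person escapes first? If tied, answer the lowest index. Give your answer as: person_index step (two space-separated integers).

Answer: 2 1

Derivation:
Step 1: p0:(3,3)->(2,3) | p1:(4,4)->(3,4) | p2:(1,1)->(1,0)->EXIT | p3:(2,3)->(1,3)
Step 2: p0:(2,3)->(1,3) | p1:(3,4)->(2,4) | p2:escaped | p3:(1,3)->(1,2)
Step 3: p0:(1,3)->(1,2) | p1:(2,4)->(1,4) | p2:escaped | p3:(1,2)->(1,1)
Step 4: p0:(1,2)->(1,1) | p1:(1,4)->(1,3) | p2:escaped | p3:(1,1)->(1,0)->EXIT
Step 5: p0:(1,1)->(1,0)->EXIT | p1:(1,3)->(1,2) | p2:escaped | p3:escaped
Step 6: p0:escaped | p1:(1,2)->(1,1) | p2:escaped | p3:escaped
Step 7: p0:escaped | p1:(1,1)->(1,0)->EXIT | p2:escaped | p3:escaped
Exit steps: [5, 7, 1, 4]
First to escape: p2 at step 1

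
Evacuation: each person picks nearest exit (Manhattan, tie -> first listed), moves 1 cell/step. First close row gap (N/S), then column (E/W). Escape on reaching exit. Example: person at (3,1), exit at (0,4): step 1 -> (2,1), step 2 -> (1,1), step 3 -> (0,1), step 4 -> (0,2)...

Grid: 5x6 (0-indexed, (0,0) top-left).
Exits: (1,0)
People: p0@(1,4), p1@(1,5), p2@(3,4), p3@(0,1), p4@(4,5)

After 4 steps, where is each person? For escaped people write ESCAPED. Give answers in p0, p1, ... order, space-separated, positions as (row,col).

Step 1: p0:(1,4)->(1,3) | p1:(1,5)->(1,4) | p2:(3,4)->(2,4) | p3:(0,1)->(1,1) | p4:(4,5)->(3,5)
Step 2: p0:(1,3)->(1,2) | p1:(1,4)->(1,3) | p2:(2,4)->(1,4) | p3:(1,1)->(1,0)->EXIT | p4:(3,5)->(2,5)
Step 3: p0:(1,2)->(1,1) | p1:(1,3)->(1,2) | p2:(1,4)->(1,3) | p3:escaped | p4:(2,5)->(1,5)
Step 4: p0:(1,1)->(1,0)->EXIT | p1:(1,2)->(1,1) | p2:(1,3)->(1,2) | p3:escaped | p4:(1,5)->(1,4)

ESCAPED (1,1) (1,2) ESCAPED (1,4)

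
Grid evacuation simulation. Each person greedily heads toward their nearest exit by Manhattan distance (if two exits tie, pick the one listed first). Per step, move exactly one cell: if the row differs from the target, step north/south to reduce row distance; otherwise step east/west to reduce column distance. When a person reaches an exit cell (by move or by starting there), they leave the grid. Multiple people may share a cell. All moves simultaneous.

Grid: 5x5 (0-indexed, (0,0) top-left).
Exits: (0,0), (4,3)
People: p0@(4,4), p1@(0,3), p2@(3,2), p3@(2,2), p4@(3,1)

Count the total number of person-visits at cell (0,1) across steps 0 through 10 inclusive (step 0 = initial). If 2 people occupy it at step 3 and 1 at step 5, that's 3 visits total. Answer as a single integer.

Step 0: p0@(4,4) p1@(0,3) p2@(3,2) p3@(2,2) p4@(3,1) -> at (0,1): 0 [-], cum=0
Step 1: p0@ESC p1@(0,2) p2@(4,2) p3@(3,2) p4@(4,1) -> at (0,1): 0 [-], cum=0
Step 2: p0@ESC p1@(0,1) p2@ESC p3@(4,2) p4@(4,2) -> at (0,1): 1 [p1], cum=1
Step 3: p0@ESC p1@ESC p2@ESC p3@ESC p4@ESC -> at (0,1): 0 [-], cum=1
Total visits = 1

Answer: 1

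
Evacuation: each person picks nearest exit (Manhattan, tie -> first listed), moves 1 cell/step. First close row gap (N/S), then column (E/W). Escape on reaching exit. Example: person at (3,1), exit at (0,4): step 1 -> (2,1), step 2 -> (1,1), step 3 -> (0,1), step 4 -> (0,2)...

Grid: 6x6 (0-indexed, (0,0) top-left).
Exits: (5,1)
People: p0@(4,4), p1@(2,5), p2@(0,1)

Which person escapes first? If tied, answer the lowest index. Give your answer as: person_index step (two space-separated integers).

Answer: 0 4

Derivation:
Step 1: p0:(4,4)->(5,4) | p1:(2,5)->(3,5) | p2:(0,1)->(1,1)
Step 2: p0:(5,4)->(5,3) | p1:(3,5)->(4,5) | p2:(1,1)->(2,1)
Step 3: p0:(5,3)->(5,2) | p1:(4,5)->(5,5) | p2:(2,1)->(3,1)
Step 4: p0:(5,2)->(5,1)->EXIT | p1:(5,5)->(5,4) | p2:(3,1)->(4,1)
Step 5: p0:escaped | p1:(5,4)->(5,3) | p2:(4,1)->(5,1)->EXIT
Step 6: p0:escaped | p1:(5,3)->(5,2) | p2:escaped
Step 7: p0:escaped | p1:(5,2)->(5,1)->EXIT | p2:escaped
Exit steps: [4, 7, 5]
First to escape: p0 at step 4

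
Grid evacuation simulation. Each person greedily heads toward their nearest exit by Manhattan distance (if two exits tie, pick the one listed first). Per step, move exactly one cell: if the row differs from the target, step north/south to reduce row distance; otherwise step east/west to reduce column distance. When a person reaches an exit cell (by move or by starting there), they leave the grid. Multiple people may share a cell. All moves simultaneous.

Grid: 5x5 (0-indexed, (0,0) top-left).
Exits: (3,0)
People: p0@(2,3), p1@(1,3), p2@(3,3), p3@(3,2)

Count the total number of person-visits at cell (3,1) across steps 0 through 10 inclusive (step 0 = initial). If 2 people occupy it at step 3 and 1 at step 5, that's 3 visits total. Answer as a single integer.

Step 0: p0@(2,3) p1@(1,3) p2@(3,3) p3@(3,2) -> at (3,1): 0 [-], cum=0
Step 1: p0@(3,3) p1@(2,3) p2@(3,2) p3@(3,1) -> at (3,1): 1 [p3], cum=1
Step 2: p0@(3,2) p1@(3,3) p2@(3,1) p3@ESC -> at (3,1): 1 [p2], cum=2
Step 3: p0@(3,1) p1@(3,2) p2@ESC p3@ESC -> at (3,1): 1 [p0], cum=3
Step 4: p0@ESC p1@(3,1) p2@ESC p3@ESC -> at (3,1): 1 [p1], cum=4
Step 5: p0@ESC p1@ESC p2@ESC p3@ESC -> at (3,1): 0 [-], cum=4
Total visits = 4

Answer: 4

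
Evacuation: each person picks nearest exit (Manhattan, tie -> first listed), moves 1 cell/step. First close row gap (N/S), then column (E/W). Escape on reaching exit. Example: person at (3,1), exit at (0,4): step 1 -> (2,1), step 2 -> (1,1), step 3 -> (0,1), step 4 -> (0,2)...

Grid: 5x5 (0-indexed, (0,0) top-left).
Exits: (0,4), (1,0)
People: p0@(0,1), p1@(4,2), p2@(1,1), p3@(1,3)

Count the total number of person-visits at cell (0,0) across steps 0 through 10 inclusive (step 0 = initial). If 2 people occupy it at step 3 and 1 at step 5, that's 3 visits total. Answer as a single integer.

Step 0: p0@(0,1) p1@(4,2) p2@(1,1) p3@(1,3) -> at (0,0): 0 [-], cum=0
Step 1: p0@(1,1) p1@(3,2) p2@ESC p3@(0,3) -> at (0,0): 0 [-], cum=0
Step 2: p0@ESC p1@(2,2) p2@ESC p3@ESC -> at (0,0): 0 [-], cum=0
Step 3: p0@ESC p1@(1,2) p2@ESC p3@ESC -> at (0,0): 0 [-], cum=0
Step 4: p0@ESC p1@(1,1) p2@ESC p3@ESC -> at (0,0): 0 [-], cum=0
Step 5: p0@ESC p1@ESC p2@ESC p3@ESC -> at (0,0): 0 [-], cum=0
Total visits = 0

Answer: 0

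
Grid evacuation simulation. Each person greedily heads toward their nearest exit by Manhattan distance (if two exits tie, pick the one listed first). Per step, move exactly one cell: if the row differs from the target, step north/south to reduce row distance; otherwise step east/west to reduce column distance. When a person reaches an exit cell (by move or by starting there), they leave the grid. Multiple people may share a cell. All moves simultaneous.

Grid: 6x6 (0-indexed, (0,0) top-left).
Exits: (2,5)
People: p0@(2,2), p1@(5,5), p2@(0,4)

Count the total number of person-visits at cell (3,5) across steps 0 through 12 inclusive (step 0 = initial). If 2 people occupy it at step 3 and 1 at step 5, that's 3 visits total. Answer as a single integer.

Answer: 1

Derivation:
Step 0: p0@(2,2) p1@(5,5) p2@(0,4) -> at (3,5): 0 [-], cum=0
Step 1: p0@(2,3) p1@(4,5) p2@(1,4) -> at (3,5): 0 [-], cum=0
Step 2: p0@(2,4) p1@(3,5) p2@(2,4) -> at (3,5): 1 [p1], cum=1
Step 3: p0@ESC p1@ESC p2@ESC -> at (3,5): 0 [-], cum=1
Total visits = 1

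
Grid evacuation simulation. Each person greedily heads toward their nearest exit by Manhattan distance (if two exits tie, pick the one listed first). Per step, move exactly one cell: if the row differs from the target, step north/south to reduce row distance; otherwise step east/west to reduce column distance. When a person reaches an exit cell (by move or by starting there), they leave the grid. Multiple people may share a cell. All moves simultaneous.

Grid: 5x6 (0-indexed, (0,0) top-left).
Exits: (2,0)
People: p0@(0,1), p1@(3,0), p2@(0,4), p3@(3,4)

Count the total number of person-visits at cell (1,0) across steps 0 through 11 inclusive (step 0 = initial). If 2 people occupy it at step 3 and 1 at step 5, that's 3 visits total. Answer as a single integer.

Answer: 0

Derivation:
Step 0: p0@(0,1) p1@(3,0) p2@(0,4) p3@(3,4) -> at (1,0): 0 [-], cum=0
Step 1: p0@(1,1) p1@ESC p2@(1,4) p3@(2,4) -> at (1,0): 0 [-], cum=0
Step 2: p0@(2,1) p1@ESC p2@(2,4) p3@(2,3) -> at (1,0): 0 [-], cum=0
Step 3: p0@ESC p1@ESC p2@(2,3) p3@(2,2) -> at (1,0): 0 [-], cum=0
Step 4: p0@ESC p1@ESC p2@(2,2) p3@(2,1) -> at (1,0): 0 [-], cum=0
Step 5: p0@ESC p1@ESC p2@(2,1) p3@ESC -> at (1,0): 0 [-], cum=0
Step 6: p0@ESC p1@ESC p2@ESC p3@ESC -> at (1,0): 0 [-], cum=0
Total visits = 0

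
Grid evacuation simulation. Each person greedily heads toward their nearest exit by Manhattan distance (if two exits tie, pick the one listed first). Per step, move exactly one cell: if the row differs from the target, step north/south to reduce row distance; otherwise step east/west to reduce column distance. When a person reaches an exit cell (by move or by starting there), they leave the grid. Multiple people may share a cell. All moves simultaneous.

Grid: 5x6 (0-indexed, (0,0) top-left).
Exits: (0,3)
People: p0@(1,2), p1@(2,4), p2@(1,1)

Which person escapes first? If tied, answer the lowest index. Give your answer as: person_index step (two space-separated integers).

Answer: 0 2

Derivation:
Step 1: p0:(1,2)->(0,2) | p1:(2,4)->(1,4) | p2:(1,1)->(0,1)
Step 2: p0:(0,2)->(0,3)->EXIT | p1:(1,4)->(0,4) | p2:(0,1)->(0,2)
Step 3: p0:escaped | p1:(0,4)->(0,3)->EXIT | p2:(0,2)->(0,3)->EXIT
Exit steps: [2, 3, 3]
First to escape: p0 at step 2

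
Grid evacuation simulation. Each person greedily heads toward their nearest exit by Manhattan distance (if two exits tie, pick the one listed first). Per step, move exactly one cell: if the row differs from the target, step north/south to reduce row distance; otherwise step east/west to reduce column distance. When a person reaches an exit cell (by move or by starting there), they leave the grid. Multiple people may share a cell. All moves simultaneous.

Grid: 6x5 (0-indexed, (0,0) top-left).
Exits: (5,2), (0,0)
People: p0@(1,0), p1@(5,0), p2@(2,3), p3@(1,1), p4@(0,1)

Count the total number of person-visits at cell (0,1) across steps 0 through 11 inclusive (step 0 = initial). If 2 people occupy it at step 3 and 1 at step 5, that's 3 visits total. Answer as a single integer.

Step 0: p0@(1,0) p1@(5,0) p2@(2,3) p3@(1,1) p4@(0,1) -> at (0,1): 1 [p4], cum=1
Step 1: p0@ESC p1@(5,1) p2@(3,3) p3@(0,1) p4@ESC -> at (0,1): 1 [p3], cum=2
Step 2: p0@ESC p1@ESC p2@(4,3) p3@ESC p4@ESC -> at (0,1): 0 [-], cum=2
Step 3: p0@ESC p1@ESC p2@(5,3) p3@ESC p4@ESC -> at (0,1): 0 [-], cum=2
Step 4: p0@ESC p1@ESC p2@ESC p3@ESC p4@ESC -> at (0,1): 0 [-], cum=2
Total visits = 2

Answer: 2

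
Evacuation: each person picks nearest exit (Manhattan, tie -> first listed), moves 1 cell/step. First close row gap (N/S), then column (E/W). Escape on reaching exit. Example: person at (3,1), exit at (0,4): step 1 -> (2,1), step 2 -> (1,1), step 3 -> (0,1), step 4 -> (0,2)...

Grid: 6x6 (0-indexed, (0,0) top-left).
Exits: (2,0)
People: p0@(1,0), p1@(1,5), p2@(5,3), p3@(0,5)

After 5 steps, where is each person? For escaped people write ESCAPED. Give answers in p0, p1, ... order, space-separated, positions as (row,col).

Step 1: p0:(1,0)->(2,0)->EXIT | p1:(1,5)->(2,5) | p2:(5,3)->(4,3) | p3:(0,5)->(1,5)
Step 2: p0:escaped | p1:(2,5)->(2,4) | p2:(4,3)->(3,3) | p3:(1,5)->(2,5)
Step 3: p0:escaped | p1:(2,4)->(2,3) | p2:(3,3)->(2,3) | p3:(2,5)->(2,4)
Step 4: p0:escaped | p1:(2,3)->(2,2) | p2:(2,3)->(2,2) | p3:(2,4)->(2,3)
Step 5: p0:escaped | p1:(2,2)->(2,1) | p2:(2,2)->(2,1) | p3:(2,3)->(2,2)

ESCAPED (2,1) (2,1) (2,2)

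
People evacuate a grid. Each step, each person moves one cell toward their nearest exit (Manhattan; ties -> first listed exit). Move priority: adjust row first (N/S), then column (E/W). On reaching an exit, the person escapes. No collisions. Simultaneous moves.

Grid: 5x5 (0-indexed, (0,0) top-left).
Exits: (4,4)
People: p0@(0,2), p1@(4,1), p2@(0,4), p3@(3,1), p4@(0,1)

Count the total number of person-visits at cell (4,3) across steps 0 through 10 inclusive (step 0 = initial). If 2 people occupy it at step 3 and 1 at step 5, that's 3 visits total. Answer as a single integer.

Step 0: p0@(0,2) p1@(4,1) p2@(0,4) p3@(3,1) p4@(0,1) -> at (4,3): 0 [-], cum=0
Step 1: p0@(1,2) p1@(4,2) p2@(1,4) p3@(4,1) p4@(1,1) -> at (4,3): 0 [-], cum=0
Step 2: p0@(2,2) p1@(4,3) p2@(2,4) p3@(4,2) p4@(2,1) -> at (4,3): 1 [p1], cum=1
Step 3: p0@(3,2) p1@ESC p2@(3,4) p3@(4,3) p4@(3,1) -> at (4,3): 1 [p3], cum=2
Step 4: p0@(4,2) p1@ESC p2@ESC p3@ESC p4@(4,1) -> at (4,3): 0 [-], cum=2
Step 5: p0@(4,3) p1@ESC p2@ESC p3@ESC p4@(4,2) -> at (4,3): 1 [p0], cum=3
Step 6: p0@ESC p1@ESC p2@ESC p3@ESC p4@(4,3) -> at (4,3): 1 [p4], cum=4
Step 7: p0@ESC p1@ESC p2@ESC p3@ESC p4@ESC -> at (4,3): 0 [-], cum=4
Total visits = 4

Answer: 4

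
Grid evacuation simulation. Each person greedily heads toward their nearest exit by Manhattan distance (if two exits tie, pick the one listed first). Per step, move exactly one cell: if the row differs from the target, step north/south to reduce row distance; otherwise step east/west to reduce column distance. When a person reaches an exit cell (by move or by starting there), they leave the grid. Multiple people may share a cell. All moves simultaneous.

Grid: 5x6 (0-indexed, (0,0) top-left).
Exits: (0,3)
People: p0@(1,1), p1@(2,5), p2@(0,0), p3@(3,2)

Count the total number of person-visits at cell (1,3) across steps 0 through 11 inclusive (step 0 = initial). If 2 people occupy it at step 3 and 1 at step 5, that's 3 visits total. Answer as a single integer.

Answer: 0

Derivation:
Step 0: p0@(1,1) p1@(2,5) p2@(0,0) p3@(3,2) -> at (1,3): 0 [-], cum=0
Step 1: p0@(0,1) p1@(1,5) p2@(0,1) p3@(2,2) -> at (1,3): 0 [-], cum=0
Step 2: p0@(0,2) p1@(0,5) p2@(0,2) p3@(1,2) -> at (1,3): 0 [-], cum=0
Step 3: p0@ESC p1@(0,4) p2@ESC p3@(0,2) -> at (1,3): 0 [-], cum=0
Step 4: p0@ESC p1@ESC p2@ESC p3@ESC -> at (1,3): 0 [-], cum=0
Total visits = 0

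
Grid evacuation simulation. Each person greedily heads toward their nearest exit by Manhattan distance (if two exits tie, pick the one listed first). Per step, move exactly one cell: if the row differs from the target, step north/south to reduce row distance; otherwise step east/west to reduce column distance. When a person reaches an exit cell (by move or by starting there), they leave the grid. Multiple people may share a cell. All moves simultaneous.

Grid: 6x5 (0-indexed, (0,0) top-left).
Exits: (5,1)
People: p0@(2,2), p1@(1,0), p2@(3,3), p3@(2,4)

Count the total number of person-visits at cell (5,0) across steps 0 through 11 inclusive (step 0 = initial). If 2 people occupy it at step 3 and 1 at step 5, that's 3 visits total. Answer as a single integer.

Step 0: p0@(2,2) p1@(1,0) p2@(3,3) p3@(2,4) -> at (5,0): 0 [-], cum=0
Step 1: p0@(3,2) p1@(2,0) p2@(4,3) p3@(3,4) -> at (5,0): 0 [-], cum=0
Step 2: p0@(4,2) p1@(3,0) p2@(5,3) p3@(4,4) -> at (5,0): 0 [-], cum=0
Step 3: p0@(5,2) p1@(4,0) p2@(5,2) p3@(5,4) -> at (5,0): 0 [-], cum=0
Step 4: p0@ESC p1@(5,0) p2@ESC p3@(5,3) -> at (5,0): 1 [p1], cum=1
Step 5: p0@ESC p1@ESC p2@ESC p3@(5,2) -> at (5,0): 0 [-], cum=1
Step 6: p0@ESC p1@ESC p2@ESC p3@ESC -> at (5,0): 0 [-], cum=1
Total visits = 1

Answer: 1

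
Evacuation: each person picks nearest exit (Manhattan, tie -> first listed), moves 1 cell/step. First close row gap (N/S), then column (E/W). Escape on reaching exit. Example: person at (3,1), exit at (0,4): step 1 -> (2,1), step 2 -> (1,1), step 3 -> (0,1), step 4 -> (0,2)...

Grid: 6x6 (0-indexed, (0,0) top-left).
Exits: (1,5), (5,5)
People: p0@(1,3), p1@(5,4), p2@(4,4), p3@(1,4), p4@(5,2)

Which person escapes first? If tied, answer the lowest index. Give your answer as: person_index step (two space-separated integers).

Answer: 1 1

Derivation:
Step 1: p0:(1,3)->(1,4) | p1:(5,4)->(5,5)->EXIT | p2:(4,4)->(5,4) | p3:(1,4)->(1,5)->EXIT | p4:(5,2)->(5,3)
Step 2: p0:(1,4)->(1,5)->EXIT | p1:escaped | p2:(5,4)->(5,5)->EXIT | p3:escaped | p4:(5,3)->(5,4)
Step 3: p0:escaped | p1:escaped | p2:escaped | p3:escaped | p4:(5,4)->(5,5)->EXIT
Exit steps: [2, 1, 2, 1, 3]
First to escape: p1 at step 1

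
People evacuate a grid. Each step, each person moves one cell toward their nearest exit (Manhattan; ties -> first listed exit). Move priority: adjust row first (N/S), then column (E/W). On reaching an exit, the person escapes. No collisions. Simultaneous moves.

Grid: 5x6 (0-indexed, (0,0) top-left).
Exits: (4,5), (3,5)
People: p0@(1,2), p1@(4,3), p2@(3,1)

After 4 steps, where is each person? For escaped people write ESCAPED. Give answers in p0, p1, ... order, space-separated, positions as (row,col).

Step 1: p0:(1,2)->(2,2) | p1:(4,3)->(4,4) | p2:(3,1)->(3,2)
Step 2: p0:(2,2)->(3,2) | p1:(4,4)->(4,5)->EXIT | p2:(3,2)->(3,3)
Step 3: p0:(3,2)->(3,3) | p1:escaped | p2:(3,3)->(3,4)
Step 4: p0:(3,3)->(3,4) | p1:escaped | p2:(3,4)->(3,5)->EXIT

(3,4) ESCAPED ESCAPED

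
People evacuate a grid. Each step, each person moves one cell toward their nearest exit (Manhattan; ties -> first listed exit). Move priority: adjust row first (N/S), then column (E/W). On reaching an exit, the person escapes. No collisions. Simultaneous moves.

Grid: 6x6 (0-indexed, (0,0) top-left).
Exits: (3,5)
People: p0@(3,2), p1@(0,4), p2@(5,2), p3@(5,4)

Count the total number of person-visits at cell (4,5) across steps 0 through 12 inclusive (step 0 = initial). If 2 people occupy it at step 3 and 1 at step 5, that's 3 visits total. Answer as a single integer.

Step 0: p0@(3,2) p1@(0,4) p2@(5,2) p3@(5,4) -> at (4,5): 0 [-], cum=0
Step 1: p0@(3,3) p1@(1,4) p2@(4,2) p3@(4,4) -> at (4,5): 0 [-], cum=0
Step 2: p0@(3,4) p1@(2,4) p2@(3,2) p3@(3,4) -> at (4,5): 0 [-], cum=0
Step 3: p0@ESC p1@(3,4) p2@(3,3) p3@ESC -> at (4,5): 0 [-], cum=0
Step 4: p0@ESC p1@ESC p2@(3,4) p3@ESC -> at (4,5): 0 [-], cum=0
Step 5: p0@ESC p1@ESC p2@ESC p3@ESC -> at (4,5): 0 [-], cum=0
Total visits = 0

Answer: 0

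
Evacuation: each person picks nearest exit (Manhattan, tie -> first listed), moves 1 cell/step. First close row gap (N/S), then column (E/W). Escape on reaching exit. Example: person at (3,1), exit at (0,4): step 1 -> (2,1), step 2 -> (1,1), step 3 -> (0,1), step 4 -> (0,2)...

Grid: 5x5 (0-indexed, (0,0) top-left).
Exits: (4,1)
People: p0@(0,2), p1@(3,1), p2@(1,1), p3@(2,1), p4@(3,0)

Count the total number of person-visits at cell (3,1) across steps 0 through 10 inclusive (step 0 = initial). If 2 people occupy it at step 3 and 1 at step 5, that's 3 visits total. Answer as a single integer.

Step 0: p0@(0,2) p1@(3,1) p2@(1,1) p3@(2,1) p4@(3,0) -> at (3,1): 1 [p1], cum=1
Step 1: p0@(1,2) p1@ESC p2@(2,1) p3@(3,1) p4@(4,0) -> at (3,1): 1 [p3], cum=2
Step 2: p0@(2,2) p1@ESC p2@(3,1) p3@ESC p4@ESC -> at (3,1): 1 [p2], cum=3
Step 3: p0@(3,2) p1@ESC p2@ESC p3@ESC p4@ESC -> at (3,1): 0 [-], cum=3
Step 4: p0@(4,2) p1@ESC p2@ESC p3@ESC p4@ESC -> at (3,1): 0 [-], cum=3
Step 5: p0@ESC p1@ESC p2@ESC p3@ESC p4@ESC -> at (3,1): 0 [-], cum=3
Total visits = 3

Answer: 3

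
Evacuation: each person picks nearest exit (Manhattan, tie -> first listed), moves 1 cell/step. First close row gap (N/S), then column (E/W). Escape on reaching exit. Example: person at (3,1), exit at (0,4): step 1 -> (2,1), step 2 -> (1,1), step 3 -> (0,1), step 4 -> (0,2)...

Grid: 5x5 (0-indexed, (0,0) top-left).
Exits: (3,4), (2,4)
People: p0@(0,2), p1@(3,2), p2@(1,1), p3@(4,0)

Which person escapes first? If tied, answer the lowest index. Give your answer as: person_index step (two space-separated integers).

Answer: 1 2

Derivation:
Step 1: p0:(0,2)->(1,2) | p1:(3,2)->(3,3) | p2:(1,1)->(2,1) | p3:(4,0)->(3,0)
Step 2: p0:(1,2)->(2,2) | p1:(3,3)->(3,4)->EXIT | p2:(2,1)->(2,2) | p3:(3,0)->(3,1)
Step 3: p0:(2,2)->(2,3) | p1:escaped | p2:(2,2)->(2,3) | p3:(3,1)->(3,2)
Step 4: p0:(2,3)->(2,4)->EXIT | p1:escaped | p2:(2,3)->(2,4)->EXIT | p3:(3,2)->(3,3)
Step 5: p0:escaped | p1:escaped | p2:escaped | p3:(3,3)->(3,4)->EXIT
Exit steps: [4, 2, 4, 5]
First to escape: p1 at step 2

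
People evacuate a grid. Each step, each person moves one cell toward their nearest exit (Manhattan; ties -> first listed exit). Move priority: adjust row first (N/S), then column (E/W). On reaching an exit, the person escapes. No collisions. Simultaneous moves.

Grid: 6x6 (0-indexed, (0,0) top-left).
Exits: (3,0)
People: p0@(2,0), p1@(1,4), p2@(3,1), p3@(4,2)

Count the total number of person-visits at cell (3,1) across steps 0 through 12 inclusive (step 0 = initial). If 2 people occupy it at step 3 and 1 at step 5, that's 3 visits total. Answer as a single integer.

Answer: 3

Derivation:
Step 0: p0@(2,0) p1@(1,4) p2@(3,1) p3@(4,2) -> at (3,1): 1 [p2], cum=1
Step 1: p0@ESC p1@(2,4) p2@ESC p3@(3,2) -> at (3,1): 0 [-], cum=1
Step 2: p0@ESC p1@(3,4) p2@ESC p3@(3,1) -> at (3,1): 1 [p3], cum=2
Step 3: p0@ESC p1@(3,3) p2@ESC p3@ESC -> at (3,1): 0 [-], cum=2
Step 4: p0@ESC p1@(3,2) p2@ESC p3@ESC -> at (3,1): 0 [-], cum=2
Step 5: p0@ESC p1@(3,1) p2@ESC p3@ESC -> at (3,1): 1 [p1], cum=3
Step 6: p0@ESC p1@ESC p2@ESC p3@ESC -> at (3,1): 0 [-], cum=3
Total visits = 3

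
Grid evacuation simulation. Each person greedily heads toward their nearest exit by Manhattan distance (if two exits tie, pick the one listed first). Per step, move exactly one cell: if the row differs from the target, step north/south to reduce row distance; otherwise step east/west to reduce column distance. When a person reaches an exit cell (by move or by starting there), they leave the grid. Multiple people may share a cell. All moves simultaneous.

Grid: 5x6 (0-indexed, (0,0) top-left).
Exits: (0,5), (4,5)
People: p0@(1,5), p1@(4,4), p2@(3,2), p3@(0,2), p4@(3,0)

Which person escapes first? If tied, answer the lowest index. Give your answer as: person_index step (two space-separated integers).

Step 1: p0:(1,5)->(0,5)->EXIT | p1:(4,4)->(4,5)->EXIT | p2:(3,2)->(4,2) | p3:(0,2)->(0,3) | p4:(3,0)->(4,0)
Step 2: p0:escaped | p1:escaped | p2:(4,2)->(4,3) | p3:(0,3)->(0,4) | p4:(4,0)->(4,1)
Step 3: p0:escaped | p1:escaped | p2:(4,3)->(4,4) | p3:(0,4)->(0,5)->EXIT | p4:(4,1)->(4,2)
Step 4: p0:escaped | p1:escaped | p2:(4,4)->(4,5)->EXIT | p3:escaped | p4:(4,2)->(4,3)
Step 5: p0:escaped | p1:escaped | p2:escaped | p3:escaped | p4:(4,3)->(4,4)
Step 6: p0:escaped | p1:escaped | p2:escaped | p3:escaped | p4:(4,4)->(4,5)->EXIT
Exit steps: [1, 1, 4, 3, 6]
First to escape: p0 at step 1

Answer: 0 1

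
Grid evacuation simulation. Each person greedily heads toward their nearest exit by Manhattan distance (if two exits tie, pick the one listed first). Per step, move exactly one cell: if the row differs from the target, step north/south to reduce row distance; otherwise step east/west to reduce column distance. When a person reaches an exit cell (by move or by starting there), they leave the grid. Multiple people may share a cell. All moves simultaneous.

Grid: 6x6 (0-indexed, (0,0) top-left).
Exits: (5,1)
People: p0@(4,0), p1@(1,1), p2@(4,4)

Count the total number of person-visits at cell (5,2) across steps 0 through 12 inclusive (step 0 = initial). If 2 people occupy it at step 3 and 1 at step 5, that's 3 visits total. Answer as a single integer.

Answer: 1

Derivation:
Step 0: p0@(4,0) p1@(1,1) p2@(4,4) -> at (5,2): 0 [-], cum=0
Step 1: p0@(5,0) p1@(2,1) p2@(5,4) -> at (5,2): 0 [-], cum=0
Step 2: p0@ESC p1@(3,1) p2@(5,3) -> at (5,2): 0 [-], cum=0
Step 3: p0@ESC p1@(4,1) p2@(5,2) -> at (5,2): 1 [p2], cum=1
Step 4: p0@ESC p1@ESC p2@ESC -> at (5,2): 0 [-], cum=1
Total visits = 1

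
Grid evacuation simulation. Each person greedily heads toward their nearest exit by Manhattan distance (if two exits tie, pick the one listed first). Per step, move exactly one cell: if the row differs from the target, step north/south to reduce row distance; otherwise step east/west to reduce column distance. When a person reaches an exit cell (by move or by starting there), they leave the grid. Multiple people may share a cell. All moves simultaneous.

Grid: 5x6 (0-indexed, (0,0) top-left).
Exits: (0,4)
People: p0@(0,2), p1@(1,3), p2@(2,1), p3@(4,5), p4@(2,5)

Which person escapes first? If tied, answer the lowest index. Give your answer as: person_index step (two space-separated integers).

Step 1: p0:(0,2)->(0,3) | p1:(1,3)->(0,3) | p2:(2,1)->(1,1) | p3:(4,5)->(3,5) | p4:(2,5)->(1,5)
Step 2: p0:(0,3)->(0,4)->EXIT | p1:(0,3)->(0,4)->EXIT | p2:(1,1)->(0,1) | p3:(3,5)->(2,5) | p4:(1,5)->(0,5)
Step 3: p0:escaped | p1:escaped | p2:(0,1)->(0,2) | p3:(2,5)->(1,5) | p4:(0,5)->(0,4)->EXIT
Step 4: p0:escaped | p1:escaped | p2:(0,2)->(0,3) | p3:(1,5)->(0,5) | p4:escaped
Step 5: p0:escaped | p1:escaped | p2:(0,3)->(0,4)->EXIT | p3:(0,5)->(0,4)->EXIT | p4:escaped
Exit steps: [2, 2, 5, 5, 3]
First to escape: p0 at step 2

Answer: 0 2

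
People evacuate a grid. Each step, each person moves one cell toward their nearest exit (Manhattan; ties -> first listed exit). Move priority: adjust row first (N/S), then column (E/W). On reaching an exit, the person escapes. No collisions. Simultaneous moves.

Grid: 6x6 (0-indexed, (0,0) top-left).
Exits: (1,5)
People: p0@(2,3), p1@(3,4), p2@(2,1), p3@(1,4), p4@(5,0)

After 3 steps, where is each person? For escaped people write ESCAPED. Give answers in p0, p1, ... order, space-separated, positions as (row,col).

Step 1: p0:(2,3)->(1,3) | p1:(3,4)->(2,4) | p2:(2,1)->(1,1) | p3:(1,4)->(1,5)->EXIT | p4:(5,0)->(4,0)
Step 2: p0:(1,3)->(1,4) | p1:(2,4)->(1,4) | p2:(1,1)->(1,2) | p3:escaped | p4:(4,0)->(3,0)
Step 3: p0:(1,4)->(1,5)->EXIT | p1:(1,4)->(1,5)->EXIT | p2:(1,2)->(1,3) | p3:escaped | p4:(3,0)->(2,0)

ESCAPED ESCAPED (1,3) ESCAPED (2,0)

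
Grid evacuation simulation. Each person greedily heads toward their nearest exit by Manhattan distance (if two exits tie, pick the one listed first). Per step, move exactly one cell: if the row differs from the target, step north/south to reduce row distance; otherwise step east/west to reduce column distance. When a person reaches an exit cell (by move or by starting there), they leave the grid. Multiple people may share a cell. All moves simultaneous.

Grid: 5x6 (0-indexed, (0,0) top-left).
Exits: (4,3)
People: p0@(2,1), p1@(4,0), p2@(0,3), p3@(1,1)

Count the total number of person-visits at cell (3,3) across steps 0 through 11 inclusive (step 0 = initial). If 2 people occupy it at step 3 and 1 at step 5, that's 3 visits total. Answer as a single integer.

Answer: 1

Derivation:
Step 0: p0@(2,1) p1@(4,0) p2@(0,3) p3@(1,1) -> at (3,3): 0 [-], cum=0
Step 1: p0@(3,1) p1@(4,1) p2@(1,3) p3@(2,1) -> at (3,3): 0 [-], cum=0
Step 2: p0@(4,1) p1@(4,2) p2@(2,3) p3@(3,1) -> at (3,3): 0 [-], cum=0
Step 3: p0@(4,2) p1@ESC p2@(3,3) p3@(4,1) -> at (3,3): 1 [p2], cum=1
Step 4: p0@ESC p1@ESC p2@ESC p3@(4,2) -> at (3,3): 0 [-], cum=1
Step 5: p0@ESC p1@ESC p2@ESC p3@ESC -> at (3,3): 0 [-], cum=1
Total visits = 1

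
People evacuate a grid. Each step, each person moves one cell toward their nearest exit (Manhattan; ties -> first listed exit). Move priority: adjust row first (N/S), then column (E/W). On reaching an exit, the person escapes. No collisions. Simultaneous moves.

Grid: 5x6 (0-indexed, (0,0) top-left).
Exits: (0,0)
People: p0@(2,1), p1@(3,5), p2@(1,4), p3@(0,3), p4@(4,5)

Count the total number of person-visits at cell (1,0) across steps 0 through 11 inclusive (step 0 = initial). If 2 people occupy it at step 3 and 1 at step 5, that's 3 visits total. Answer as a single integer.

Answer: 0

Derivation:
Step 0: p0@(2,1) p1@(3,5) p2@(1,4) p3@(0,3) p4@(4,5) -> at (1,0): 0 [-], cum=0
Step 1: p0@(1,1) p1@(2,5) p2@(0,4) p3@(0,2) p4@(3,5) -> at (1,0): 0 [-], cum=0
Step 2: p0@(0,1) p1@(1,5) p2@(0,3) p3@(0,1) p4@(2,5) -> at (1,0): 0 [-], cum=0
Step 3: p0@ESC p1@(0,5) p2@(0,2) p3@ESC p4@(1,5) -> at (1,0): 0 [-], cum=0
Step 4: p0@ESC p1@(0,4) p2@(0,1) p3@ESC p4@(0,5) -> at (1,0): 0 [-], cum=0
Step 5: p0@ESC p1@(0,3) p2@ESC p3@ESC p4@(0,4) -> at (1,0): 0 [-], cum=0
Step 6: p0@ESC p1@(0,2) p2@ESC p3@ESC p4@(0,3) -> at (1,0): 0 [-], cum=0
Step 7: p0@ESC p1@(0,1) p2@ESC p3@ESC p4@(0,2) -> at (1,0): 0 [-], cum=0
Step 8: p0@ESC p1@ESC p2@ESC p3@ESC p4@(0,1) -> at (1,0): 0 [-], cum=0
Step 9: p0@ESC p1@ESC p2@ESC p3@ESC p4@ESC -> at (1,0): 0 [-], cum=0
Total visits = 0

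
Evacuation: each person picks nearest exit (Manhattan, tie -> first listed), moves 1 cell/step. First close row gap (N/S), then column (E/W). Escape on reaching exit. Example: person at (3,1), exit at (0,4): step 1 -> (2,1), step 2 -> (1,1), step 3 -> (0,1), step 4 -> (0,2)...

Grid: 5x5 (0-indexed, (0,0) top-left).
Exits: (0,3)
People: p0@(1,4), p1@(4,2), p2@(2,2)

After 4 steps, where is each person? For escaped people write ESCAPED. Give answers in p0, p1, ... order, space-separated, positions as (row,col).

Step 1: p0:(1,4)->(0,4) | p1:(4,2)->(3,2) | p2:(2,2)->(1,2)
Step 2: p0:(0,4)->(0,3)->EXIT | p1:(3,2)->(2,2) | p2:(1,2)->(0,2)
Step 3: p0:escaped | p1:(2,2)->(1,2) | p2:(0,2)->(0,3)->EXIT
Step 4: p0:escaped | p1:(1,2)->(0,2) | p2:escaped

ESCAPED (0,2) ESCAPED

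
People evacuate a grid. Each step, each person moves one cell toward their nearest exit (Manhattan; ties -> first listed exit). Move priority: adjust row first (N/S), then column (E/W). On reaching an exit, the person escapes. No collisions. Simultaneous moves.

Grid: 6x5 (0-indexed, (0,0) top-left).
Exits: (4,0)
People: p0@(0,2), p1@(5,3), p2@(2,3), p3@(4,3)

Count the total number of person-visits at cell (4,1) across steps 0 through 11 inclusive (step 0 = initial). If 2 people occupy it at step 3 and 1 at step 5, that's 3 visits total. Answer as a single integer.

Answer: 4

Derivation:
Step 0: p0@(0,2) p1@(5,3) p2@(2,3) p3@(4,3) -> at (4,1): 0 [-], cum=0
Step 1: p0@(1,2) p1@(4,3) p2@(3,3) p3@(4,2) -> at (4,1): 0 [-], cum=0
Step 2: p0@(2,2) p1@(4,2) p2@(4,3) p3@(4,1) -> at (4,1): 1 [p3], cum=1
Step 3: p0@(3,2) p1@(4,1) p2@(4,2) p3@ESC -> at (4,1): 1 [p1], cum=2
Step 4: p0@(4,2) p1@ESC p2@(4,1) p3@ESC -> at (4,1): 1 [p2], cum=3
Step 5: p0@(4,1) p1@ESC p2@ESC p3@ESC -> at (4,1): 1 [p0], cum=4
Step 6: p0@ESC p1@ESC p2@ESC p3@ESC -> at (4,1): 0 [-], cum=4
Total visits = 4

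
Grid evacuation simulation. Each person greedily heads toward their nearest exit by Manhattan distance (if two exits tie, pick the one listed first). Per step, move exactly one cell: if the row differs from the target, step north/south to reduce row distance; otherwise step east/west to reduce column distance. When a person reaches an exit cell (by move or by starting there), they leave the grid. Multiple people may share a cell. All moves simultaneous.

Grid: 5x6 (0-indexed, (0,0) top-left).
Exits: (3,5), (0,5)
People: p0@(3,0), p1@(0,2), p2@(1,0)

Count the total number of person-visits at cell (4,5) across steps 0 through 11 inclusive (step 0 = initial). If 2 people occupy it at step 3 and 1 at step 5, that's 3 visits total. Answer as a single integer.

Step 0: p0@(3,0) p1@(0,2) p2@(1,0) -> at (4,5): 0 [-], cum=0
Step 1: p0@(3,1) p1@(0,3) p2@(0,0) -> at (4,5): 0 [-], cum=0
Step 2: p0@(3,2) p1@(0,4) p2@(0,1) -> at (4,5): 0 [-], cum=0
Step 3: p0@(3,3) p1@ESC p2@(0,2) -> at (4,5): 0 [-], cum=0
Step 4: p0@(3,4) p1@ESC p2@(0,3) -> at (4,5): 0 [-], cum=0
Step 5: p0@ESC p1@ESC p2@(0,4) -> at (4,5): 0 [-], cum=0
Step 6: p0@ESC p1@ESC p2@ESC -> at (4,5): 0 [-], cum=0
Total visits = 0

Answer: 0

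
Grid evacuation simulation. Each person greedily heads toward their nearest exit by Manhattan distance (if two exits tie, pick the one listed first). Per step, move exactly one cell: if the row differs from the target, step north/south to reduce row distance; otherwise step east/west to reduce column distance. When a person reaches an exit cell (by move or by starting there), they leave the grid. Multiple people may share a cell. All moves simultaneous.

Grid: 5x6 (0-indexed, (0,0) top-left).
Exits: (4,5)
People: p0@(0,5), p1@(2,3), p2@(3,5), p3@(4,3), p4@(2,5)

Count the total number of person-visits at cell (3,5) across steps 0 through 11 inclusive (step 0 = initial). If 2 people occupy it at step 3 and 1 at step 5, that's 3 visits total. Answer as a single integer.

Answer: 3

Derivation:
Step 0: p0@(0,5) p1@(2,3) p2@(3,5) p3@(4,3) p4@(2,5) -> at (3,5): 1 [p2], cum=1
Step 1: p0@(1,5) p1@(3,3) p2@ESC p3@(4,4) p4@(3,5) -> at (3,5): 1 [p4], cum=2
Step 2: p0@(2,5) p1@(4,3) p2@ESC p3@ESC p4@ESC -> at (3,5): 0 [-], cum=2
Step 3: p0@(3,5) p1@(4,4) p2@ESC p3@ESC p4@ESC -> at (3,5): 1 [p0], cum=3
Step 4: p0@ESC p1@ESC p2@ESC p3@ESC p4@ESC -> at (3,5): 0 [-], cum=3
Total visits = 3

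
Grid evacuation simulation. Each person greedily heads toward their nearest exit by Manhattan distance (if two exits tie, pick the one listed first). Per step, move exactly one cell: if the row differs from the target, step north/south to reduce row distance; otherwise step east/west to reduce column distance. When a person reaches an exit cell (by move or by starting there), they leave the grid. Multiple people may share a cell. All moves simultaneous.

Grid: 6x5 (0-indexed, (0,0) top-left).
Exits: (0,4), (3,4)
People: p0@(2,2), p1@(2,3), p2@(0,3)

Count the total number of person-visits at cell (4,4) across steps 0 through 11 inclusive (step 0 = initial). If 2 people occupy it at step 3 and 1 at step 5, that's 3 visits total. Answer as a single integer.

Answer: 0

Derivation:
Step 0: p0@(2,2) p1@(2,3) p2@(0,3) -> at (4,4): 0 [-], cum=0
Step 1: p0@(3,2) p1@(3,3) p2@ESC -> at (4,4): 0 [-], cum=0
Step 2: p0@(3,3) p1@ESC p2@ESC -> at (4,4): 0 [-], cum=0
Step 3: p0@ESC p1@ESC p2@ESC -> at (4,4): 0 [-], cum=0
Total visits = 0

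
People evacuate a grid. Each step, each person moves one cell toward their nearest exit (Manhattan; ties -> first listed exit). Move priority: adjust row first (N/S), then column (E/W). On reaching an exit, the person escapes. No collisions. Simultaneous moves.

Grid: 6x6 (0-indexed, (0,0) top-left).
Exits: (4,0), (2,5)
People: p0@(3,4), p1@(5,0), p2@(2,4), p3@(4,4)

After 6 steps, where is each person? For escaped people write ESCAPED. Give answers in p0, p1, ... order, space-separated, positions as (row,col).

Step 1: p0:(3,4)->(2,4) | p1:(5,0)->(4,0)->EXIT | p2:(2,4)->(2,5)->EXIT | p3:(4,4)->(3,4)
Step 2: p0:(2,4)->(2,5)->EXIT | p1:escaped | p2:escaped | p3:(3,4)->(2,4)
Step 3: p0:escaped | p1:escaped | p2:escaped | p3:(2,4)->(2,5)->EXIT

ESCAPED ESCAPED ESCAPED ESCAPED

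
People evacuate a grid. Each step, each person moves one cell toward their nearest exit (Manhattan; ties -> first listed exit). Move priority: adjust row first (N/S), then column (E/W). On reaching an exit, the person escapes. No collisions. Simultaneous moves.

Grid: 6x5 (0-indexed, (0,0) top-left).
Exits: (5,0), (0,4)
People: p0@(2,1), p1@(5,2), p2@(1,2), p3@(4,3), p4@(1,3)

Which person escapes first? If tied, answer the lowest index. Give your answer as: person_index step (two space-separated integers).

Answer: 1 2

Derivation:
Step 1: p0:(2,1)->(3,1) | p1:(5,2)->(5,1) | p2:(1,2)->(0,2) | p3:(4,3)->(5,3) | p4:(1,3)->(0,3)
Step 2: p0:(3,1)->(4,1) | p1:(5,1)->(5,0)->EXIT | p2:(0,2)->(0,3) | p3:(5,3)->(5,2) | p4:(0,3)->(0,4)->EXIT
Step 3: p0:(4,1)->(5,1) | p1:escaped | p2:(0,3)->(0,4)->EXIT | p3:(5,2)->(5,1) | p4:escaped
Step 4: p0:(5,1)->(5,0)->EXIT | p1:escaped | p2:escaped | p3:(5,1)->(5,0)->EXIT | p4:escaped
Exit steps: [4, 2, 3, 4, 2]
First to escape: p1 at step 2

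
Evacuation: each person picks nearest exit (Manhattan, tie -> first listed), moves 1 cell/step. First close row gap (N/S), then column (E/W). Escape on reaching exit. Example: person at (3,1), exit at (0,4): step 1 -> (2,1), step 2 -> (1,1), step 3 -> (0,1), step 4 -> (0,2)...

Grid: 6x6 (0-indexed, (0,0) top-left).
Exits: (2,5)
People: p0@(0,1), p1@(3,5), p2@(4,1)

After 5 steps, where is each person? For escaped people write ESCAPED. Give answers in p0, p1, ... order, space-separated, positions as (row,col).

Step 1: p0:(0,1)->(1,1) | p1:(3,5)->(2,5)->EXIT | p2:(4,1)->(3,1)
Step 2: p0:(1,1)->(2,1) | p1:escaped | p2:(3,1)->(2,1)
Step 3: p0:(2,1)->(2,2) | p1:escaped | p2:(2,1)->(2,2)
Step 4: p0:(2,2)->(2,3) | p1:escaped | p2:(2,2)->(2,3)
Step 5: p0:(2,3)->(2,4) | p1:escaped | p2:(2,3)->(2,4)

(2,4) ESCAPED (2,4)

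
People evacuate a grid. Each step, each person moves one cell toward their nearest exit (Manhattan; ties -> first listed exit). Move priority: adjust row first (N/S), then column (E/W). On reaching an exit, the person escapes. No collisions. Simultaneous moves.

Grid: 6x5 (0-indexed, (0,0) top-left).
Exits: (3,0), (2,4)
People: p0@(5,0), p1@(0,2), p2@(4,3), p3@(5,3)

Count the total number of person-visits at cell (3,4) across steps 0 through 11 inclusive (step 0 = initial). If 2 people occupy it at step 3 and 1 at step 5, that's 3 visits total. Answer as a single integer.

Step 0: p0@(5,0) p1@(0,2) p2@(4,3) p3@(5,3) -> at (3,4): 0 [-], cum=0
Step 1: p0@(4,0) p1@(1,2) p2@(3,3) p3@(4,3) -> at (3,4): 0 [-], cum=0
Step 2: p0@ESC p1@(2,2) p2@(2,3) p3@(3,3) -> at (3,4): 0 [-], cum=0
Step 3: p0@ESC p1@(2,3) p2@ESC p3@(2,3) -> at (3,4): 0 [-], cum=0
Step 4: p0@ESC p1@ESC p2@ESC p3@ESC -> at (3,4): 0 [-], cum=0
Total visits = 0

Answer: 0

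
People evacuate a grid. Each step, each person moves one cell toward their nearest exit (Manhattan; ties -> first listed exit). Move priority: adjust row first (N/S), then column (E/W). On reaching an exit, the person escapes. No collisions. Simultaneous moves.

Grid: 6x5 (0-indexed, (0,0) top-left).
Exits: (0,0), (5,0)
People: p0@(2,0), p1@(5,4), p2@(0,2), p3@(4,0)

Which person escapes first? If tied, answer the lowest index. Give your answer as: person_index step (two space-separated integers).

Answer: 3 1

Derivation:
Step 1: p0:(2,0)->(1,0) | p1:(5,4)->(5,3) | p2:(0,2)->(0,1) | p3:(4,0)->(5,0)->EXIT
Step 2: p0:(1,0)->(0,0)->EXIT | p1:(5,3)->(5,2) | p2:(0,1)->(0,0)->EXIT | p3:escaped
Step 3: p0:escaped | p1:(5,2)->(5,1) | p2:escaped | p3:escaped
Step 4: p0:escaped | p1:(5,1)->(5,0)->EXIT | p2:escaped | p3:escaped
Exit steps: [2, 4, 2, 1]
First to escape: p3 at step 1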